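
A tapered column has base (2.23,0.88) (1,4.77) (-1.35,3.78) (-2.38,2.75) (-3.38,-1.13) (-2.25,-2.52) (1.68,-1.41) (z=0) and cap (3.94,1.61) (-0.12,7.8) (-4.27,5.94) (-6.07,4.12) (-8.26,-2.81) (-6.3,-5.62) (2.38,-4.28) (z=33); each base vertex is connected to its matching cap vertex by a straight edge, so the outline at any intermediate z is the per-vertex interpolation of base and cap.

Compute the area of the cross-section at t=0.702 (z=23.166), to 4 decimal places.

Cross-section at t=0.702: each vertex is (1-t)·p0[i] + t·p1[i].
  v1: (1-0.702)·(2.23,0.88) + 0.702·(3.94,1.61) = (3.4304,1.3925)
  v2: (1-0.702)·(1,4.77) + 0.702·(-0.12,7.8) = (0.2138,6.8971)
  v3: (1-0.702)·(-1.35,3.78) + 0.702·(-4.27,5.94) = (-3.3998,5.2963)
  v4: (1-0.702)·(-2.38,2.75) + 0.702·(-6.07,4.12) = (-4.9704,3.7117)
  v5: (1-0.702)·(-3.38,-1.13) + 0.702·(-8.26,-2.81) = (-6.8058,-2.3094)
  v6: (1-0.702)·(-2.25,-2.52) + 0.702·(-6.3,-5.62) = (-5.0931,-4.6962)
  v7: (1-0.702)·(1.68,-1.41) + 0.702·(2.38,-4.28) = (2.1714,-3.4247)
Shoelace sum Σ(x_i·y_{i+1} − x_{i+1}·y_i):
  i=1: 3.4304·6.8971 − 0.2138·1.3925 = +23.3622 (running +23.3622)
  i=2: 0.2138·5.2963 − -3.3998·6.8971 = +24.5810 (running +47.9432)
  i=3: -3.3998·3.7117 − -4.9704·5.2963 = +13.7054 (running +61.6486)
  i=4: -4.9704·-2.3094 − -6.8058·3.7117 = +36.7396 (running +98.3882)
  i=5: -6.8058·-4.6962 − -5.0931·-2.3094 = +20.1994 (running +118.5876)
  i=6: -5.0931·-3.4247 − 2.1714·-4.6962 = +27.6399 (running +146.2275)
  i=7: 2.1714·1.3925 − 3.4304·-3.4247 = +14.7719 (running +160.9994)
Area = |Σ|/2 = |160.9994|/2 = 80.4997

Area at t=0.702: 80.4997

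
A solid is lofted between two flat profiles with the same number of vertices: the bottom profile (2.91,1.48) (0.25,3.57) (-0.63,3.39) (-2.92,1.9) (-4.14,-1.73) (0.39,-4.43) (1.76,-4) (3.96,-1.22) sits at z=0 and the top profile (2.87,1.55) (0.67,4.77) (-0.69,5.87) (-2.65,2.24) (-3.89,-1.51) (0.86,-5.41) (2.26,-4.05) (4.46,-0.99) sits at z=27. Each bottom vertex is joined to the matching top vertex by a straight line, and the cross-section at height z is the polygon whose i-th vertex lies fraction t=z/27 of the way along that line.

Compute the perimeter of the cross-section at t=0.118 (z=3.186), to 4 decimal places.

Perimeter at t=0.118: 24.3725

Cross-section at t=0.118: each vertex is (1-t)·p0[i] + t·p1[i].
  v1: (1-0.118)·(2.91,1.48) + 0.118·(2.87,1.55) = (2.9053,1.4883)
  v2: (1-0.118)·(0.25,3.57) + 0.118·(0.67,4.77) = (0.2996,3.7116)
  v3: (1-0.118)·(-0.63,3.39) + 0.118·(-0.69,5.87) = (-0.6371,3.6826)
  v4: (1-0.118)·(-2.92,1.9) + 0.118·(-2.65,2.24) = (-2.8881,1.9401)
  v5: (1-0.118)·(-4.14,-1.73) + 0.118·(-3.89,-1.51) = (-4.1105,-1.7040)
  v6: (1-0.118)·(0.39,-4.43) + 0.118·(0.86,-5.41) = (0.4455,-4.5456)
  v7: (1-0.118)·(1.76,-4) + 0.118·(2.26,-4.05) = (1.8190,-4.0059)
  v8: (1-0.118)·(3.96,-1.22) + 0.118·(4.46,-0.99) = (4.0190,-1.1929)
Perimeter = Σ |v_{i+1} − v_i|:
  edge 1→2: √(-2.6057² + 2.2233²) = 3.4253 (running 3.4253)
  edge 2→3: √(-0.9366² + -0.0290²) = 0.9371 (running 4.3624)
  edge 3→4: √(-2.2511² + -1.7425²) = 2.8467 (running 7.2091)
  edge 4→5: √(-1.2224² + -3.6442²) = 3.8437 (running 11.0528)
  edge 5→6: √(4.5560² + -2.8416²) = 5.3695 (running 16.4223)
  edge 6→7: √(1.3735² + 0.5397²) = 1.4758 (running 17.8981)
  edge 7→8: √(2.2000² + 2.8130²) = 3.5712 (running 21.4693)
  edge 8→1: √(-1.1137² + 2.6811²) = 2.9032 (running 24.3725)
Perimeter = 24.3725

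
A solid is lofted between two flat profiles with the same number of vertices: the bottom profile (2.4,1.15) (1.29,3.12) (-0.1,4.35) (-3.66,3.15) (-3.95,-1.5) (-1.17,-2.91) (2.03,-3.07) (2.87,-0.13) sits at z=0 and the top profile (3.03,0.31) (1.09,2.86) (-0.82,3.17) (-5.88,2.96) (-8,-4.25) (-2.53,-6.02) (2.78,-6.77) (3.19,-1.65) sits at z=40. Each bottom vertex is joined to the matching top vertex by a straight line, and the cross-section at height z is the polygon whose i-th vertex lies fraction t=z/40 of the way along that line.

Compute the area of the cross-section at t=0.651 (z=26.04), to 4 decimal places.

Area at t=0.651: 67.5977

Cross-section at t=0.651: each vertex is (1-t)·p0[i] + t·p1[i].
  v1: (1-0.651)·(2.4,1.15) + 0.651·(3.03,0.31) = (2.8101,0.6032)
  v2: (1-0.651)·(1.29,3.12) + 0.651·(1.09,2.86) = (1.1598,2.9507)
  v3: (1-0.651)·(-0.1,4.35) + 0.651·(-0.82,3.17) = (-0.5687,3.5818)
  v4: (1-0.651)·(-3.66,3.15) + 0.651·(-5.88,2.96) = (-5.1052,3.0263)
  v5: (1-0.651)·(-3.95,-1.5) + 0.651·(-8,-4.25) = (-6.5865,-3.2902)
  v6: (1-0.651)·(-1.17,-2.91) + 0.651·(-2.53,-6.02) = (-2.0554,-4.9346)
  v7: (1-0.651)·(2.03,-3.07) + 0.651·(2.78,-6.77) = (2.5183,-5.4787)
  v8: (1-0.651)·(2.87,-0.13) + 0.651·(3.19,-1.65) = (3.0783,-1.1195)
Shoelace sum Σ(x_i·y_{i+1} − x_{i+1}·y_i):
  i=1: 2.8101·2.9507 − 1.1598·0.6032 = +7.5924 (running +7.5924)
  i=2: 1.1598·3.5818 − -0.5687·2.9507 = +5.8323 (running +13.4248)
  i=3: -0.5687·3.0263 − -5.1052·3.5818 = +16.5649 (running +29.9896)
  i=4: -5.1052·-3.2902 − -6.5865·3.0263 = +36.7304 (running +66.7200)
  i=5: -6.5865·-4.9346 − -2.0554·-3.2902 = +25.7394 (running +92.4594)
  i=6: -2.0554·-5.4787 − 2.5183·-4.9346 = +23.6873 (running +116.1467)
  i=7: 2.5183·-1.1195 − 3.0783·-5.4787 = +14.0460 (running +130.1927)
  i=8: 3.0783·0.6032 − 2.8101·-1.1195 = +5.0027 (running +135.1954)
Area = |Σ|/2 = |135.1954|/2 = 67.5977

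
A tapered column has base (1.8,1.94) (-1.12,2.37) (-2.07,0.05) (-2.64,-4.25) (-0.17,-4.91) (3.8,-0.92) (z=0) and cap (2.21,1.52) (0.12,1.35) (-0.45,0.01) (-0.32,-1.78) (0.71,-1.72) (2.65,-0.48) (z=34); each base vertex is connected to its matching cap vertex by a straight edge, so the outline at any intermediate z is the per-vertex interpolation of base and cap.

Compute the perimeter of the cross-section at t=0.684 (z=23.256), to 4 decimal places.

Perimeter at t=0.684: 14.0091

Cross-section at t=0.684: each vertex is (1-t)·p0[i] + t·p1[i].
  v1: (1-0.684)·(1.8,1.94) + 0.684·(2.21,1.52) = (2.0804,1.6527)
  v2: (1-0.684)·(-1.12,2.37) + 0.684·(0.12,1.35) = (-0.2718,1.6723)
  v3: (1-0.684)·(-2.07,0.05) + 0.684·(-0.45,0.01) = (-0.9619,0.0226)
  v4: (1-0.684)·(-2.64,-4.25) + 0.684·(-0.32,-1.78) = (-1.0531,-2.5605)
  v5: (1-0.684)·(-0.17,-4.91) + 0.684·(0.71,-1.72) = (0.4319,-2.7280)
  v6: (1-0.684)·(3.8,-0.92) + 0.684·(2.65,-0.48) = (3.0134,-0.6190)
Perimeter = Σ |v_{i+1} − v_i|:
  edge 1→2: √(-2.3523² + 0.0196²) = 2.3524 (running 2.3524)
  edge 2→3: √(-0.6901² + -1.6497²) = 1.7882 (running 4.1406)
  edge 3→4: √(-0.0912² + -2.5832²) = 2.5848 (running 6.7253)
  edge 4→5: √(1.4850² + -0.1675²) = 1.4945 (running 8.2198)
  edge 5→6: √(2.5815² + 2.1090²) = 3.3335 (running 11.5532)
  edge 6→1: √(-0.9330² + 2.2718²) = 2.4559 (running 14.0091)
Perimeter = 14.0091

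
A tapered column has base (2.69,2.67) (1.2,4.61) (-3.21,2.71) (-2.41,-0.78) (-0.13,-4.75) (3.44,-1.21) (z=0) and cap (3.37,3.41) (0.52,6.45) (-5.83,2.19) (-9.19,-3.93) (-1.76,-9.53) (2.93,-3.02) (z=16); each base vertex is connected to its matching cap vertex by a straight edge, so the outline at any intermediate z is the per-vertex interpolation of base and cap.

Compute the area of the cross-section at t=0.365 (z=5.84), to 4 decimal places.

Area at t=0.365: 62.6757

Cross-section at t=0.365: each vertex is (1-t)·p0[i] + t·p1[i].
  v1: (1-0.365)·(2.69,2.67) + 0.365·(3.37,3.41) = (2.9382,2.9401)
  v2: (1-0.365)·(1.2,4.61) + 0.365·(0.52,6.45) = (0.9518,5.2816)
  v3: (1-0.365)·(-3.21,2.71) + 0.365·(-5.83,2.19) = (-4.1663,2.5202)
  v4: (1-0.365)·(-2.41,-0.78) + 0.365·(-9.19,-3.93) = (-4.8847,-1.9298)
  v5: (1-0.365)·(-0.13,-4.75) + 0.365·(-1.76,-9.53) = (-0.7249,-6.4947)
  v6: (1-0.365)·(3.44,-1.21) + 0.365·(2.93,-3.02) = (3.2538,-1.8706)
Shoelace sum Σ(x_i·y_{i+1} − x_{i+1}·y_i):
  i=1: 2.9382·5.2816 − 0.9518·2.9401 = +12.7200 (running +12.7200)
  i=2: 0.9518·2.5202 − -4.1663·5.2816 = +24.4035 (running +37.1235)
  i=3: -4.1663·-1.9298 − -4.8847·2.5202 = +20.3503 (running +57.4738)
  i=4: -4.8847·-6.4947 − -0.7249·-1.9298 = +30.3257 (running +87.7995)
  i=5: -0.7249·-1.8706 − 3.2538·-6.4947 = +22.4889 (running +110.2884)
  i=6: 3.2538·2.9401 − 2.9382·-1.8706 = +15.0630 (running +125.3514)
Area = |Σ|/2 = |125.3514|/2 = 62.6757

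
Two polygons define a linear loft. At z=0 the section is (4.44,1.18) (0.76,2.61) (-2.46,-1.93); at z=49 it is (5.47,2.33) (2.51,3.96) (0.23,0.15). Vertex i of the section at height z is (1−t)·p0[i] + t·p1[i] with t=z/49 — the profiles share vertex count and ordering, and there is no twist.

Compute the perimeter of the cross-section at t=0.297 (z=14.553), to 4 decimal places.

Cross-section at t=0.297: each vertex is (1-t)·p0[i] + t·p1[i].
  v1: (1-0.297)·(4.44,1.18) + 0.297·(5.47,2.33) = (4.7459,1.5215)
  v2: (1-0.297)·(0.76,2.61) + 0.297·(2.51,3.96) = (1.2797,3.0110)
  v3: (1-0.297)·(-2.46,-1.93) + 0.297·(0.23,0.15) = (-1.6611,-1.3122)
Perimeter = Σ |v_{i+1} − v_i|:
  edge 1→2: √(-3.4662² + 1.4894²) = 3.7726 (running 3.7726)
  edge 2→3: √(-2.9408² + -4.3232²) = 5.2286 (running 9.0012)
  edge 3→1: √(6.4070² + 2.8338²) = 7.0057 (running 16.0069)
Perimeter = 16.0069

Perimeter at t=0.297: 16.0069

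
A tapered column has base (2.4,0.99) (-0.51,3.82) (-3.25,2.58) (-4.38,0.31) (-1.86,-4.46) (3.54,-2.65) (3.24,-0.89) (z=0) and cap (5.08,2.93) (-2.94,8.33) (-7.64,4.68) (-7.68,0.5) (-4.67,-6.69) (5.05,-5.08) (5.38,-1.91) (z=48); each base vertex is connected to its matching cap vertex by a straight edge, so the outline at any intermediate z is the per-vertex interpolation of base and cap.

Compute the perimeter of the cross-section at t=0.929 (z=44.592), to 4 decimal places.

Perimeter at t=0.929: 43.9485

Cross-section at t=0.929: each vertex is (1-t)·p0[i] + t·p1[i].
  v1: (1-0.929)·(2.4,0.99) + 0.929·(5.08,2.93) = (4.8897,2.7923)
  v2: (1-0.929)·(-0.51,3.82) + 0.929·(-2.94,8.33) = (-2.7675,8.0098)
  v3: (1-0.929)·(-3.25,2.58) + 0.929·(-7.64,4.68) = (-7.3283,4.5309)
  v4: (1-0.929)·(-4.38,0.31) + 0.929·(-7.68,0.5) = (-7.4457,0.4865)
  v5: (1-0.929)·(-1.86,-4.46) + 0.929·(-4.67,-6.69) = (-4.4705,-6.5317)
  v6: (1-0.929)·(3.54,-2.65) + 0.929·(5.05,-5.08) = (4.9428,-4.9075)
  v7: (1-0.929)·(3.24,-0.89) + 0.929·(5.38,-1.91) = (5.2281,-1.8376)
Perimeter = Σ |v_{i+1} − v_i|:
  edge 1→2: √(-7.6572² + 5.2175²) = 9.2658 (running 9.2658)
  edge 2→3: √(-4.5608² + -3.4789²) = 5.7362 (running 15.0020)
  edge 3→4: √(-0.1174² + -4.0444²) = 4.0461 (running 19.0481)
  edge 4→5: √(2.9752² + -7.0182²) = 7.6228 (running 26.6709)
  edge 5→6: √(9.4133² + 1.6242²) = 9.5524 (running 36.2232)
  edge 6→7: √(0.2853² + 3.0699²) = 3.0831 (running 39.3064)
  edge 7→1: √(-0.3383² + 4.6298²) = 4.6422 (running 43.9485)
Perimeter = 43.9485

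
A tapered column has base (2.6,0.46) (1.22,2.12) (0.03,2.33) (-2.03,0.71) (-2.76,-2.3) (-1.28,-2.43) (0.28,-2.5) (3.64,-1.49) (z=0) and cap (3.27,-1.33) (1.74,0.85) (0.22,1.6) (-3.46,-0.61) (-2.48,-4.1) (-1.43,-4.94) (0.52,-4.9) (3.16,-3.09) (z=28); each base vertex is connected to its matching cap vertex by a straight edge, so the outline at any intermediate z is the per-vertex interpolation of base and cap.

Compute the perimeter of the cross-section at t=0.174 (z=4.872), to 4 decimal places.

Cross-section at t=0.174: each vertex is (1-t)·p0[i] + t·p1[i].
  v1: (1-0.174)·(2.6,0.46) + 0.174·(3.27,-1.33) = (2.7166,0.1485)
  v2: (1-0.174)·(1.22,2.12) + 0.174·(1.74,0.85) = (1.3105,1.8990)
  v3: (1-0.174)·(0.03,2.33) + 0.174·(0.22,1.6) = (0.0631,2.2030)
  v4: (1-0.174)·(-2.03,0.71) + 0.174·(-3.46,-0.61) = (-2.2788,0.4803)
  v5: (1-0.174)·(-2.76,-2.3) + 0.174·(-2.48,-4.1) = (-2.7113,-2.6132)
  v6: (1-0.174)·(-1.28,-2.43) + 0.174·(-1.43,-4.94) = (-1.3061,-2.8667)
  v7: (1-0.174)·(0.28,-2.5) + 0.174·(0.52,-4.9) = (0.3218,-2.9176)
  v8: (1-0.174)·(3.64,-1.49) + 0.174·(3.16,-3.09) = (3.5565,-1.7684)
Perimeter = Σ |v_{i+1} − v_i|:
  edge 1→2: √(-1.4061² + 1.7505²) = 2.2453 (running 2.2453)
  edge 2→3: √(-1.2474² + 0.3040²) = 1.2839 (running 3.5292)
  edge 3→4: √(-2.3419² + -1.7227²) = 2.9072 (running 6.4364)
  edge 4→5: √(-0.4325² + -3.0935²) = 3.1236 (running 9.5600)
  edge 5→6: √(1.4052² + -0.2535²) = 1.4279 (running 10.9879)
  edge 6→7: √(1.6279² + -0.0509²) = 1.6287 (running 12.6166)
  edge 7→8: √(3.2347² + 1.1492²) = 3.4328 (running 16.0493)
  edge 8→1: √(-0.8399² + 1.9169²) = 2.0929 (running 18.1422)
Perimeter = 18.1422

Perimeter at t=0.174: 18.1422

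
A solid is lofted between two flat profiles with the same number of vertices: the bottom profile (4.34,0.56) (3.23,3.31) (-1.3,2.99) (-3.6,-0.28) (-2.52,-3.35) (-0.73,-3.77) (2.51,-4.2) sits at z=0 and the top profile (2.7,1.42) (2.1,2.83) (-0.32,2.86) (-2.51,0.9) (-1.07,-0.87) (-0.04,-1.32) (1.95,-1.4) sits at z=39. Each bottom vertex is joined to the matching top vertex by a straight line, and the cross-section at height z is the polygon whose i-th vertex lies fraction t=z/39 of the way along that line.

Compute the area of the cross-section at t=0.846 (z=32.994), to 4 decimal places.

Area at t=0.846: 19.4914

Cross-section at t=0.846: each vertex is (1-t)·p0[i] + t·p1[i].
  v1: (1-0.846)·(4.34,0.56) + 0.846·(2.7,1.42) = (2.9526,1.2876)
  v2: (1-0.846)·(3.23,3.31) + 0.846·(2.1,2.83) = (2.2740,2.9039)
  v3: (1-0.846)·(-1.3,2.99) + 0.846·(-0.32,2.86) = (-0.4709,2.8800)
  v4: (1-0.846)·(-3.6,-0.28) + 0.846·(-2.51,0.9) = (-2.6779,0.7183)
  v5: (1-0.846)·(-2.52,-3.35) + 0.846·(-1.07,-0.87) = (-1.2933,-1.2519)
  v6: (1-0.846)·(-0.73,-3.77) + 0.846·(-0.04,-1.32) = (-0.1463,-1.6973)
  v7: (1-0.846)·(2.51,-4.2) + 0.846·(1.95,-1.4) = (2.0362,-1.8312)
Shoelace sum Σ(x_i·y_{i+1} − x_{i+1}·y_i):
  i=1: 2.9526·2.9039 − 2.2740·1.2876 = +5.6461 (running +5.6461)
  i=2: 2.2740·2.8800 − -0.4709·2.9039 = +7.9167 (running +13.5628)
  i=3: -0.4709·0.7183 − -2.6779·2.8800 = +7.3740 (running +20.9368)
  i=4: -2.6779·-1.2519 − -1.2933·0.7183 = +4.2814 (running +25.2183)
  i=5: -1.2933·-1.6973 − -0.1463·-1.2519 = +2.0120 (running +27.2303)
  i=6: -0.1463·-1.8312 − 2.0362·-1.6973 = +3.7239 (running +30.9542)
  i=7: 2.0362·1.2876 − 2.9526·-1.8312 = +8.0285 (running +38.9827)
Area = |Σ|/2 = |38.9827|/2 = 19.4914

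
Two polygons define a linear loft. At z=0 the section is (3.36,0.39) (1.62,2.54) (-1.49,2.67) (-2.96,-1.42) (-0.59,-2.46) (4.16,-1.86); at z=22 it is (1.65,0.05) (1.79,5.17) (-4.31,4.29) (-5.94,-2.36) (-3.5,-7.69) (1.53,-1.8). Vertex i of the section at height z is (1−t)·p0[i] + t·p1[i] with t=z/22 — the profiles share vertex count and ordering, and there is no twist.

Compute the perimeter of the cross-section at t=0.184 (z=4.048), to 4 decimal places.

Cross-section at t=0.184: each vertex is (1-t)·p0[i] + t·p1[i].
  v1: (1-0.184)·(3.36,0.39) + 0.184·(1.65,0.05) = (3.0454,0.3274)
  v2: (1-0.184)·(1.62,2.54) + 0.184·(1.79,5.17) = (1.6513,3.0239)
  v3: (1-0.184)·(-1.49,2.67) + 0.184·(-4.31,4.29) = (-2.0089,2.9681)
  v4: (1-0.184)·(-2.96,-1.42) + 0.184·(-5.94,-2.36) = (-3.5083,-1.5930)
  v5: (1-0.184)·(-0.59,-2.46) + 0.184·(-3.5,-7.69) = (-1.1254,-3.4223)
  v6: (1-0.184)·(4.16,-1.86) + 0.184·(1.53,-1.8) = (3.6761,-1.8490)
Perimeter = Σ |v_{i+1} − v_i|:
  edge 1→2: √(-1.3941² + 2.6965²) = 3.0355 (running 3.0355)
  edge 2→3: √(-3.6602² + -0.0558²) = 3.6606 (running 6.6961)
  edge 3→4: √(-1.4994² + -4.5610²) = 4.8012 (running 11.4973)
  edge 4→5: √(2.3829² + -1.8294²) = 3.0041 (running 14.5014)
  edge 5→6: √(4.8015² + 1.5734²) = 5.0527 (running 19.5541)
  edge 6→1: √(-0.6307² + 2.1764²) = 2.2659 (running 21.8201)
Perimeter = 21.8201

Perimeter at t=0.184: 21.8201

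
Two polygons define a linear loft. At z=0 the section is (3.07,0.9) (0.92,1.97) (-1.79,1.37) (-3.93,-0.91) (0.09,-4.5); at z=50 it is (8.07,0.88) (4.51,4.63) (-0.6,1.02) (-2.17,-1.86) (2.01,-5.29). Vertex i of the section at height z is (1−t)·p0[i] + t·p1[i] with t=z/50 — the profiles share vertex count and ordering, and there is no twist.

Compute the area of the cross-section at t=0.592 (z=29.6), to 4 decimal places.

Area at t=0.592: 39.1066

Cross-section at t=0.592: each vertex is (1-t)·p0[i] + t·p1[i].
  v1: (1-0.592)·(3.07,0.9) + 0.592·(8.07,0.88) = (6.0300,0.8882)
  v2: (1-0.592)·(0.92,1.97) + 0.592·(4.51,4.63) = (3.0453,3.5447)
  v3: (1-0.592)·(-1.79,1.37) + 0.592·(-0.6,1.02) = (-1.0855,1.1628)
  v4: (1-0.592)·(-3.93,-0.91) + 0.592·(-2.17,-1.86) = (-2.8881,-1.4724)
  v5: (1-0.592)·(0.09,-4.5) + 0.592·(2.01,-5.29) = (1.2266,-4.9677)
Shoelace sum Σ(x_i·y_{i+1} − x_{i+1}·y_i):
  i=1: 6.0300·3.5447 − 3.0453·0.8882 = +18.6700 (running +18.6700)
  i=2: 3.0453·1.1628 − -1.0855·3.5447 = +7.3889 (running +26.0589)
  i=3: -1.0855·-1.4724 − -2.8881·1.1628 = +4.9566 (running +31.0155)
  i=4: -2.8881·-4.9677 − 1.2266·-1.4724 = +16.1532 (running +47.1686)
  i=5: 1.2266·0.8882 − 6.0300·-4.9677 = +31.0446 (running +78.2132)
Area = |Σ|/2 = |78.2132|/2 = 39.1066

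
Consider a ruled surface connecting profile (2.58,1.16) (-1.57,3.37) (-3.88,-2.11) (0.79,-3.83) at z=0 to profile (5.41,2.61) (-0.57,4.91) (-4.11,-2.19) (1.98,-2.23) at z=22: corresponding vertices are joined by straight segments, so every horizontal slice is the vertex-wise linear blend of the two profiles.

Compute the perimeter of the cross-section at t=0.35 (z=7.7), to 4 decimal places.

Cross-section at t=0.35: each vertex is (1-t)·p0[i] + t·p1[i].
  v1: (1-0.35)·(2.58,1.16) + 0.35·(5.41,2.61) = (3.5705,1.6675)
  v2: (1-0.35)·(-1.57,3.37) + 0.35·(-0.57,4.91) = (-1.2200,3.9090)
  v3: (1-0.35)·(-3.88,-2.11) + 0.35·(-4.11,-2.19) = (-3.9605,-2.1380)
  v4: (1-0.35)·(0.79,-3.83) + 0.35·(1.98,-2.23) = (1.2065,-3.2700)
Perimeter = Σ |v_{i+1} − v_i|:
  edge 1→2: √(-4.7905² + 2.2415²) = 5.2890 (running 5.2890)
  edge 2→3: √(-2.7405² + -6.0470²) = 6.6390 (running 11.9280)
  edge 3→4: √(5.1670² + -1.1320²) = 5.2895 (running 17.2175)
  edge 4→1: √(2.3640² + 4.9375²) = 5.4742 (running 22.6918)
Perimeter = 22.6918

Perimeter at t=0.35: 22.6918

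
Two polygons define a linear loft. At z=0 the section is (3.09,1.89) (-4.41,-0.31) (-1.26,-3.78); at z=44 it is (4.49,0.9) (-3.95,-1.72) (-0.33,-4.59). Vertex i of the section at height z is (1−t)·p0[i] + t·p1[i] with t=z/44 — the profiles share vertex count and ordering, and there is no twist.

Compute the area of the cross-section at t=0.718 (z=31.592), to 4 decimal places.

Area at t=0.718: 16.7847

Cross-section at t=0.718: each vertex is (1-t)·p0[i] + t·p1[i].
  v1: (1-0.718)·(3.09,1.89) + 0.718·(4.49,0.9) = (4.0952,1.1792)
  v2: (1-0.718)·(-4.41,-0.31) + 0.718·(-3.95,-1.72) = (-4.0797,-1.3224)
  v3: (1-0.718)·(-1.26,-3.78) + 0.718·(-0.33,-4.59) = (-0.5923,-4.3616)
Shoelace sum Σ(x_i·y_{i+1} − x_{i+1}·y_i):
  i=1: 4.0952·-1.3224 − -4.0797·1.1792 = -0.6047 (running -0.6047)
  i=2: -4.0797·-4.3616 − -0.5923·-1.3224 = +17.0108 (running +16.4061)
  i=3: -0.5923·1.1792 − 4.0952·-4.3616 = +17.1632 (running +33.5693)
Area = |Σ|/2 = |33.5693|/2 = 16.7847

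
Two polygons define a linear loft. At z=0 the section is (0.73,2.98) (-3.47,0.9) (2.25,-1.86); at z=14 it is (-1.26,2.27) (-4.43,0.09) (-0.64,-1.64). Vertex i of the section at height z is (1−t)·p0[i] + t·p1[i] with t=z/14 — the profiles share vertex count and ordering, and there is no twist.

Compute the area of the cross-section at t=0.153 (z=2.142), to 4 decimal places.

Area at t=0.153: 10.9432

Cross-section at t=0.153: each vertex is (1-t)·p0[i] + t·p1[i].
  v1: (1-0.153)·(0.73,2.98) + 0.153·(-1.26,2.27) = (0.4255,2.8714)
  v2: (1-0.153)·(-3.47,0.9) + 0.153·(-4.43,0.09) = (-3.6169,0.7761)
  v3: (1-0.153)·(2.25,-1.86) + 0.153·(-0.64,-1.64) = (1.8078,-1.8263)
Shoelace sum Σ(x_i·y_{i+1} − x_{i+1}·y_i):
  i=1: 0.4255·0.7761 − -3.6169·2.8714 = +10.7156 (running +10.7156)
  i=2: -3.6169·-1.8263 − 1.8078·0.7761 = +5.2026 (running +15.9183)
  i=3: 1.8078·2.8714 − 0.4255·-1.8263 = +5.9681 (running +21.8864)
Area = |Σ|/2 = |21.8864|/2 = 10.9432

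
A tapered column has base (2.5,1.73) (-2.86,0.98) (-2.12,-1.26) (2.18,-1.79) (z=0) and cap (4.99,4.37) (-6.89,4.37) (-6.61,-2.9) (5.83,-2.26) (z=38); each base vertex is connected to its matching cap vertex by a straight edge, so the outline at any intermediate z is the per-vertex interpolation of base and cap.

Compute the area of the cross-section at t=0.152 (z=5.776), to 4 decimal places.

Area at t=0.152: 20.8338

Cross-section at t=0.152: each vertex is (1-t)·p0[i] + t·p1[i].
  v1: (1-0.152)·(2.5,1.73) + 0.152·(4.99,4.37) = (2.8785,2.1313)
  v2: (1-0.152)·(-2.86,0.98) + 0.152·(-6.89,4.37) = (-3.4726,1.4953)
  v3: (1-0.152)·(-2.12,-1.26) + 0.152·(-6.61,-2.9) = (-2.8025,-1.5093)
  v4: (1-0.152)·(2.18,-1.79) + 0.152·(5.83,-2.26) = (2.7348,-1.8614)
Shoelace sum Σ(x_i·y_{i+1} − x_{i+1}·y_i):
  i=1: 2.8785·1.4953 − -3.4726·2.1313 = +11.7051 (running +11.7051)
  i=2: -3.4726·-1.5093 − -2.8025·1.4953 = +9.4316 (running +21.1367)
  i=3: -2.8025·-1.8614 − 2.7348·-1.5093 = +9.3442 (running +30.4809)
  i=4: 2.7348·2.1313 − 2.8785·-1.8614 = +11.1867 (running +41.6677)
Area = |Σ|/2 = |41.6677|/2 = 20.8338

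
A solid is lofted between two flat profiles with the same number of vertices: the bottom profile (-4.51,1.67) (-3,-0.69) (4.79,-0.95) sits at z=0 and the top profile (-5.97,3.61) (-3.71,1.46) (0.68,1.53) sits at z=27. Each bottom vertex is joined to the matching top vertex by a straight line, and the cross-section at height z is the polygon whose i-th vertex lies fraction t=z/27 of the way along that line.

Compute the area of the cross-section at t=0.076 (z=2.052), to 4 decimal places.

Cross-section at t=0.076: each vertex is (1-t)·p0[i] + t·p1[i].
  v1: (1-0.076)·(-4.51,1.67) + 0.076·(-5.97,3.61) = (-4.6210,1.8174)
  v2: (1-0.076)·(-3,-0.69) + 0.076·(-3.71,1.46) = (-3.0540,-0.5266)
  v3: (1-0.076)·(4.79,-0.95) + 0.076·(0.68,1.53) = (4.4776,-0.7615)
Shoelace sum Σ(x_i·y_{i+1} − x_{i+1}·y_i):
  i=1: -4.6210·-0.5266 − -3.0540·1.8174 = +7.9838 (running +7.9838)
  i=2: -3.0540·-0.7615 − 4.4776·-0.5266 = +4.6836 (running +12.6674)
  i=3: 4.4776·1.8174 − -4.6210·-0.7615 = +4.6189 (running +17.2863)
Area = |Σ|/2 = |17.2863|/2 = 8.6431

Area at t=0.076: 8.6431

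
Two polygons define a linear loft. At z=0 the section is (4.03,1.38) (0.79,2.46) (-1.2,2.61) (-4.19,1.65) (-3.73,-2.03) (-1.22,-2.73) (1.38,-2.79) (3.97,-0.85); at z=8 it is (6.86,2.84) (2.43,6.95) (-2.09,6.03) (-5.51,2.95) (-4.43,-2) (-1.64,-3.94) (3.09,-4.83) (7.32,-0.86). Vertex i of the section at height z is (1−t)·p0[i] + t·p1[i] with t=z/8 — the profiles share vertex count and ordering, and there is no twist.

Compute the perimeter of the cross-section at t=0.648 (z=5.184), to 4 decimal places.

Perimeter at t=0.648: 32.5012

Cross-section at t=0.648: each vertex is (1-t)·p0[i] + t·p1[i].
  v1: (1-0.648)·(4.03,1.38) + 0.648·(6.86,2.84) = (5.8638,2.3261)
  v2: (1-0.648)·(0.79,2.46) + 0.648·(2.43,6.95) = (1.8527,5.3695)
  v3: (1-0.648)·(-1.2,2.61) + 0.648·(-2.09,6.03) = (-1.7767,4.8262)
  v4: (1-0.648)·(-4.19,1.65) + 0.648·(-5.51,2.95) = (-5.0454,2.4924)
  v5: (1-0.648)·(-3.73,-2.03) + 0.648·(-4.43,-2) = (-4.1836,-2.0106)
  v6: (1-0.648)·(-1.22,-2.73) + 0.648·(-1.64,-3.94) = (-1.4922,-3.5141)
  v7: (1-0.648)·(1.38,-2.79) + 0.648·(3.09,-4.83) = (2.4881,-4.1119)
  v8: (1-0.648)·(3.97,-0.85) + 0.648·(7.32,-0.86) = (6.1408,-0.8565)
Perimeter = Σ |v_{i+1} − v_i|:
  edge 1→2: √(-4.0111² + 3.0434²) = 5.0350 (running 5.0350)
  edge 2→3: √(-3.6294² + -0.5434²) = 3.6699 (running 8.7049)
  edge 3→4: √(-3.2686² + -2.3338²) = 4.0163 (running 12.7212)
  edge 4→5: √(0.8618² + -4.5030²) = 4.5847 (running 17.3059)
  edge 5→6: √(2.6914² + -1.5035²) = 3.0829 (running 20.3888)
  edge 6→7: √(3.9802² + -0.5978²) = 4.0249 (running 24.4137)
  edge 7→8: √(3.6527² + 3.2554²) = 4.8929 (running 29.3066)
  edge 8→1: √(-0.2770² + 3.1826²) = 3.1946 (running 32.5012)
Perimeter = 32.5012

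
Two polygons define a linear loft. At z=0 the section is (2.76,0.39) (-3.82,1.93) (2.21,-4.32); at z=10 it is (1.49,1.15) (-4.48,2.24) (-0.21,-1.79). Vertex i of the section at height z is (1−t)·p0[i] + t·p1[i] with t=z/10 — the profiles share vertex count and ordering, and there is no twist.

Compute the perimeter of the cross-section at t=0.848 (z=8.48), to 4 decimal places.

Perimeter at t=0.848: 16.0234

Cross-section at t=0.848: each vertex is (1-t)·p0[i] + t·p1[i].
  v1: (1-0.848)·(2.76,0.39) + 0.848·(1.49,1.15) = (1.6830,1.0345)
  v2: (1-0.848)·(-3.82,1.93) + 0.848·(-4.48,2.24) = (-4.3797,2.1929)
  v3: (1-0.848)·(2.21,-4.32) + 0.848·(-0.21,-1.79) = (0.1578,-2.1746)
Perimeter = Σ |v_{i+1} − v_i|:
  edge 1→2: √(-6.0627² + 1.1584²) = 6.1724 (running 6.1724)
  edge 2→3: √(4.5375² + -4.3674²) = 6.2979 (running 12.4703)
  edge 3→1: √(1.5252² + 3.2090²) = 3.5531 (running 16.0234)
Perimeter = 16.0234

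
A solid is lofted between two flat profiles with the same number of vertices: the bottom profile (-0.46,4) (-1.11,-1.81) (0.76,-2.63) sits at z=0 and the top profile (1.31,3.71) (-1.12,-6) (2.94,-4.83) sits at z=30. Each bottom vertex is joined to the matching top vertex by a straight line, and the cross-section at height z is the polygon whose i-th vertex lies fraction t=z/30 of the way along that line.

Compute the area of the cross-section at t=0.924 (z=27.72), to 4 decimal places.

Area at t=0.924: 17.1573

Cross-section at t=0.924: each vertex is (1-t)·p0[i] + t·p1[i].
  v1: (1-0.924)·(-0.46,4) + 0.924·(1.31,3.71) = (1.1755,3.7320)
  v2: (1-0.924)·(-1.11,-1.81) + 0.924·(-1.12,-6) = (-1.1192,-5.6816)
  v3: (1-0.924)·(0.76,-2.63) + 0.924·(2.94,-4.83) = (2.7743,-4.6628)
Shoelace sum Σ(x_i·y_{i+1} − x_{i+1}·y_i):
  i=1: 1.1755·-5.6816 − -1.1192·3.7320 = -2.5015 (running -2.5015)
  i=2: -1.1192·-4.6628 − 2.7743·-5.6816 = +20.9813 (running +18.4797)
  i=3: 2.7743·3.7320 − 1.1755·-4.6628 = +15.8349 (running +34.3146)
Area = |Σ|/2 = |34.3146|/2 = 17.1573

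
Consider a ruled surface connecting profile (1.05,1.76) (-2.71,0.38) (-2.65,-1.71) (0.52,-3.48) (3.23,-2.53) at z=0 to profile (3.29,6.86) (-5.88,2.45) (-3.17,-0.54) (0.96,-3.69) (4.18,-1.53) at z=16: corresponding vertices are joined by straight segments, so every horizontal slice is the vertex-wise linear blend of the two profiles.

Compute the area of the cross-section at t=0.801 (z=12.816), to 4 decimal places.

Cross-section at t=0.801: each vertex is (1-t)·p0[i] + t·p1[i].
  v1: (1-0.801)·(1.05,1.76) + 0.801·(3.29,6.86) = (2.8442,5.8451)
  v2: (1-0.801)·(-2.71,0.38) + 0.801·(-5.88,2.45) = (-5.2492,2.0381)
  v3: (1-0.801)·(-2.65,-1.71) + 0.801·(-3.17,-0.54) = (-3.0665,-0.7728)
  v4: (1-0.801)·(0.52,-3.48) + 0.801·(0.96,-3.69) = (0.8724,-3.6482)
  v5: (1-0.801)·(3.23,-2.53) + 0.801·(4.18,-1.53) = (3.9909,-1.7290)
Shoelace sum Σ(x_i·y_{i+1} − x_{i+1}·y_i):
  i=1: 2.8442·2.0381 − -5.2492·5.8451 = +36.4787 (running +36.4787)
  i=2: -5.2492·-0.7728 − -3.0665·2.0381 = +10.3065 (running +46.7852)
  i=3: -3.0665·-3.6482 − 0.8724·-0.7728 = +11.8616 (running +58.6467)
  i=4: 0.8724·-1.7290 − 3.9909·-3.6482 = +13.0514 (running +71.6981)
  i=5: 3.9909·5.8451 − 2.8442·-1.7290 = +28.2452 (running +99.9433)
Area = |Σ|/2 = |99.9433|/2 = 49.9717

Area at t=0.801: 49.9717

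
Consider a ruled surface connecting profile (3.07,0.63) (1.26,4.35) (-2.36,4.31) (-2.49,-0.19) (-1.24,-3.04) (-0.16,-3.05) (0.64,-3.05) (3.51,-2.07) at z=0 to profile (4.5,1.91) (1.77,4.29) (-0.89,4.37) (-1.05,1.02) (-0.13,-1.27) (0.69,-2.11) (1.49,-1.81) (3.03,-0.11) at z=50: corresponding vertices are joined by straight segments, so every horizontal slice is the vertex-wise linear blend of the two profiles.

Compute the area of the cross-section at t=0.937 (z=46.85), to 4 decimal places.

Area at t=0.937: 24.3394

Cross-section at t=0.937: each vertex is (1-t)·p0[i] + t·p1[i].
  v1: (1-0.937)·(3.07,0.63) + 0.937·(4.5,1.91) = (4.4099,1.8294)
  v2: (1-0.937)·(1.26,4.35) + 0.937·(1.77,4.29) = (1.7379,4.2938)
  v3: (1-0.937)·(-2.36,4.31) + 0.937·(-0.89,4.37) = (-0.9826,4.3662)
  v4: (1-0.937)·(-2.49,-0.19) + 0.937·(-1.05,1.02) = (-1.1407,0.9438)
  v5: (1-0.937)·(-1.24,-3.04) + 0.937·(-0.13,-1.27) = (-0.1999,-1.3815)
  v6: (1-0.937)·(-0.16,-3.05) + 0.937·(0.69,-2.11) = (0.6364,-2.1692)
  v7: (1-0.937)·(0.64,-3.05) + 0.937·(1.49,-1.81) = (1.4365,-1.8881)
  v8: (1-0.937)·(3.51,-2.07) + 0.937·(3.03,-0.11) = (3.0602,-0.2335)
Shoelace sum Σ(x_i·y_{i+1} − x_{i+1}·y_i):
  i=1: 4.4099·4.2938 − 1.7379·1.8294 = +15.7560 (running +15.7560)
  i=2: 1.7379·4.3662 − -0.9826·4.2938 = +11.8070 (running +27.5630)
  i=3: -0.9826·0.9438 − -1.1407·4.3662 = +4.0533 (running +31.6163)
  i=4: -1.1407·-1.3815 − -0.1999·0.9438 = +1.7646 (running +33.3809)
  i=5: -0.1999·-2.1692 − 0.6364·-1.3815 = +1.3130 (running +34.6939)
  i=6: 0.6364·-1.8881 − 1.4365·-2.1692 = +1.9143 (running +36.6081)
  i=7: 1.4365·-0.2335 − 3.0602·-1.8881 = +5.4427 (running +42.0509)
  i=8: 3.0602·1.8294 − 4.4099·-0.2335 = +6.6279 (running +48.6788)
Area = |Σ|/2 = |48.6788|/2 = 24.3394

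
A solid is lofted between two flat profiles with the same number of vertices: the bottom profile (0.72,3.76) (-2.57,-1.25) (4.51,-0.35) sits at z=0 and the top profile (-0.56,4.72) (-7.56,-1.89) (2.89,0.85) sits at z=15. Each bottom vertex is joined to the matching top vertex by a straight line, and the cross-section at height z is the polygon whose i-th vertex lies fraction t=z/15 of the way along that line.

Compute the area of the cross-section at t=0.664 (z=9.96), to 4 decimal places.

Area at t=0.664: 22.1866

Cross-section at t=0.664: each vertex is (1-t)·p0[i] + t·p1[i].
  v1: (1-0.664)·(0.72,3.76) + 0.664·(-0.56,4.72) = (-0.1299,4.3974)
  v2: (1-0.664)·(-2.57,-1.25) + 0.664·(-7.56,-1.89) = (-5.8834,-1.6750)
  v3: (1-0.664)·(4.51,-0.35) + 0.664·(2.89,0.85) = (3.4343,0.4468)
Shoelace sum Σ(x_i·y_{i+1} − x_{i+1}·y_i):
  i=1: -0.1299·-1.6750 − -5.8834·4.3974 = +26.0893 (running +26.0893)
  i=2: -5.8834·0.4468 − 3.4343·-1.6750 = +3.1237 (running +29.2130)
  i=3: 3.4343·4.3974 − -0.1299·0.4468 = +15.1603 (running +44.3733)
Area = |Σ|/2 = |44.3733|/2 = 22.1866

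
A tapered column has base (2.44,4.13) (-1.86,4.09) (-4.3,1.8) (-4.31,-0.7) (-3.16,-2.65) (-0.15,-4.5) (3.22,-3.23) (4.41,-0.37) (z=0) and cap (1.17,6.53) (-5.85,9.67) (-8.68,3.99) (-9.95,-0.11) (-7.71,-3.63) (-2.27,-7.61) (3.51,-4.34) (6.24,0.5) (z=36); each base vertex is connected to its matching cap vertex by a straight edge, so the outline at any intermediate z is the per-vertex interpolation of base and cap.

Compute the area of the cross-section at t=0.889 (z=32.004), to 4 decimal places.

Area at t=0.889: 155.3699

Cross-section at t=0.889: each vertex is (1-t)·p0[i] + t·p1[i].
  v1: (1-0.889)·(2.44,4.13) + 0.889·(1.17,6.53) = (1.3110,6.2636)
  v2: (1-0.889)·(-1.86,4.09) + 0.889·(-5.85,9.67) = (-5.4071,9.0506)
  v3: (1-0.889)·(-4.3,1.8) + 0.889·(-8.68,3.99) = (-8.1938,3.7469)
  v4: (1-0.889)·(-4.31,-0.7) + 0.889·(-9.95,-0.11) = (-9.3240,-0.1755)
  v5: (1-0.889)·(-3.16,-2.65) + 0.889·(-7.71,-3.63) = (-7.2050,-3.5212)
  v6: (1-0.889)·(-0.15,-4.5) + 0.889·(-2.27,-7.61) = (-2.0347,-7.2648)
  v7: (1-0.889)·(3.22,-3.23) + 0.889·(3.51,-4.34) = (3.4778,-4.2168)
  v8: (1-0.889)·(4.41,-0.37) + 0.889·(6.24,0.5) = (6.0369,0.4034)
Shoelace sum Σ(x_i·y_{i+1} − x_{i+1}·y_i):
  i=1: 1.3110·9.0506 − -5.4071·6.2636 = +45.7331 (running +45.7331)
  i=2: -5.4071·3.7469 − -8.1938·9.0506 = +53.8992 (running +99.6323)
  i=3: -8.1938·-0.1755 − -9.3240·3.7469 = +36.3740 (running +136.0062)
  i=4: -9.3240·-3.5212 − -7.2050·-0.1755 = +31.5673 (running +167.5736)
  i=5: -7.2050·-7.2648 − -2.0347·-3.5212 = +45.1779 (running +212.7514)
  i=6: -2.0347·-4.2168 − 3.4778·-7.2648 = +33.8454 (running +246.5968)
  i=7: 3.4778·0.4034 − 6.0369·-4.2168 = +26.8593 (running +273.4561)
  i=8: 6.0369·6.2636 − 1.3110·0.4034 = +37.2837 (running +310.7397)
Area = |Σ|/2 = |310.7397|/2 = 155.3699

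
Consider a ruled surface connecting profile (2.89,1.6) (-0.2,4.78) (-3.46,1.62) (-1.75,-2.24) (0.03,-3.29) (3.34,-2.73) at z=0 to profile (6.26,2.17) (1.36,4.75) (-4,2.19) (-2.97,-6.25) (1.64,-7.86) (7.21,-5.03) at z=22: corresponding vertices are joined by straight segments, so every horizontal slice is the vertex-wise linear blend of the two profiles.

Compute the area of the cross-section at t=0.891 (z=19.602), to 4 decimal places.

Area at t=0.891: 95.2787

Cross-section at t=0.891: each vertex is (1-t)·p0[i] + t·p1[i].
  v1: (1-0.891)·(2.89,1.6) + 0.891·(6.26,2.17) = (5.8927,2.1079)
  v2: (1-0.891)·(-0.2,4.78) + 0.891·(1.36,4.75) = (1.1900,4.7533)
  v3: (1-0.891)·(-3.46,1.62) + 0.891·(-4,2.19) = (-3.9411,2.1279)
  v4: (1-0.891)·(-1.75,-2.24) + 0.891·(-2.97,-6.25) = (-2.8370,-5.8129)
  v5: (1-0.891)·(0.03,-3.29) + 0.891·(1.64,-7.86) = (1.4645,-7.3619)
  v6: (1-0.891)·(3.34,-2.73) + 0.891·(7.21,-5.03) = (6.7882,-4.7793)
Shoelace sum Σ(x_i·y_{i+1} − x_{i+1}·y_i):
  i=1: 5.8927·4.7533 − 1.1900·2.1079 = +25.5012 (running +25.5012)
  i=2: 1.1900·2.1279 − -3.9411·4.7533 = +21.2654 (running +46.7666)
  i=3: -3.9411·-5.8129 − -2.8370·2.1279 = +28.9463 (running +75.7129)
  i=4: -2.8370·-7.3619 − 1.4645·-5.8129 = +29.3988 (running +105.1117)
  i=5: 1.4645·-4.7793 − 6.7882·-7.3619 = +42.9743 (running +148.0860)
  i=6: 6.7882·2.1079 − 5.8927·-4.7793 = +42.4714 (running +190.5574)
Area = |Σ|/2 = |190.5574|/2 = 95.2787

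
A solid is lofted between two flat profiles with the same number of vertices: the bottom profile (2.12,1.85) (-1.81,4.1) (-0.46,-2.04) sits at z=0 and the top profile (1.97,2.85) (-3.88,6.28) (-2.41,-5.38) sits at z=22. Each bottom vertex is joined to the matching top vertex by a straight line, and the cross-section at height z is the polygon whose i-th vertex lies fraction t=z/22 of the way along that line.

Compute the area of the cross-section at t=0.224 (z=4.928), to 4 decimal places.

Cross-section at t=0.224: each vertex is (1-t)·p0[i] + t·p1[i].
  v1: (1-0.224)·(2.12,1.85) + 0.224·(1.97,2.85) = (2.0864,2.0740)
  v2: (1-0.224)·(-1.81,4.1) + 0.224·(-3.88,6.28) = (-2.2737,4.5883)
  v3: (1-0.224)·(-0.46,-2.04) + 0.224·(-2.41,-5.38) = (-0.8968,-2.7882)
Shoelace sum Σ(x_i·y_{i+1} − x_{i+1}·y_i):
  i=1: 2.0864·4.5883 − -2.2737·2.0740 = +14.2887 (running +14.2887)
  i=2: -2.2737·-2.7882 − -0.8968·4.5883 = +10.4542 (running +24.7429)
  i=3: -0.8968·2.0740 − 2.0864·-2.7882 = +3.9573 (running +28.7001)
Area = |Σ|/2 = |28.7001|/2 = 14.3501

Area at t=0.224: 14.3501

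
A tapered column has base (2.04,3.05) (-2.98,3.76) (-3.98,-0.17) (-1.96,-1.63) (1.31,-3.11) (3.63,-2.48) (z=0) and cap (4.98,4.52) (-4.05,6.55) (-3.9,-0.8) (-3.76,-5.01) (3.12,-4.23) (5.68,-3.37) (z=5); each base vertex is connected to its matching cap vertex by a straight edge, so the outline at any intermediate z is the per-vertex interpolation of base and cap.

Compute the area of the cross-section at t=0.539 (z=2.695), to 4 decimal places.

Cross-section at t=0.539: each vertex is (1-t)·p0[i] + t·p1[i].
  v1: (1-0.539)·(2.04,3.05) + 0.539·(4.98,4.52) = (3.6247,3.8423)
  v2: (1-0.539)·(-2.98,3.76) + 0.539·(-4.05,6.55) = (-3.5567,5.2638)
  v3: (1-0.539)·(-3.98,-0.17) + 0.539·(-3.9,-0.8) = (-3.9369,-0.5096)
  v4: (1-0.539)·(-1.96,-1.63) + 0.539·(-3.76,-5.01) = (-2.9302,-3.4518)
  v5: (1-0.539)·(1.31,-3.11) + 0.539·(3.12,-4.23) = (2.2856,-3.7137)
  v6: (1-0.539)·(3.63,-2.48) + 0.539·(5.68,-3.37) = (4.7349,-2.9597)
Shoelace sum Σ(x_i·y_{i+1} − x_{i+1}·y_i):
  i=1: 3.6247·5.2638 − -3.5567·3.8423 = +32.7457 (running +32.7457)
  i=2: -3.5567·-0.5096 − -3.9369·5.2638 = +22.5354 (running +55.2810)
  i=3: -3.9369·-3.4518 − -2.9302·-0.5096 = +12.0963 (running +67.3773)
  i=4: -2.9302·-3.7137 − 2.2856·-3.4518 = +18.7713 (running +86.1486)
  i=5: 2.2856·-2.9597 − 4.7349·-3.7137 = +10.8194 (running +96.9680)
  i=6: 4.7349·3.8423 − 3.6247·-2.9597 = +28.9212 (running +125.8892)
Area = |Σ|/2 = |125.8892|/2 = 62.9446

Area at t=0.539: 62.9446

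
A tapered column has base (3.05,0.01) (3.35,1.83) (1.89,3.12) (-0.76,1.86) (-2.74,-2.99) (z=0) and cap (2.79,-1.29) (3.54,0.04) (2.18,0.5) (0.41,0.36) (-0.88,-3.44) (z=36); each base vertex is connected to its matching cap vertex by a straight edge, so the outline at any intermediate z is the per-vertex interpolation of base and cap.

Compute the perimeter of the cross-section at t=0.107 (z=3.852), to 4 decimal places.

Cross-section at t=0.107: each vertex is (1-t)·p0[i] + t·p1[i].
  v1: (1-0.107)·(3.05,0.01) + 0.107·(2.79,-1.29) = (3.0222,-0.1291)
  v2: (1-0.107)·(3.35,1.83) + 0.107·(3.54,0.04) = (3.3703,1.6385)
  v3: (1-0.107)·(1.89,3.12) + 0.107·(2.18,0.5) = (1.9210,2.8397)
  v4: (1-0.107)·(-0.76,1.86) + 0.107·(0.41,0.36) = (-0.6348,1.6995)
  v5: (1-0.107)·(-2.74,-2.99) + 0.107·(-0.88,-3.44) = (-2.5410,-3.0382)
Perimeter = Σ |v_{i+1} − v_i|:
  edge 1→2: √(0.3482² + 1.7676²) = 1.8015 (running 1.8015)
  edge 2→3: √(-1.4493² + 1.2012²) = 1.8824 (running 3.6839)
  edge 3→4: √(-2.5558² + -1.1402²) = 2.7986 (running 6.4825)
  edge 4→5: √(-1.9062² + -4.7377²) = 5.1067 (running 11.5893)
  edge 5→1: √(5.5632² + 2.9091²) = 6.2778 (running 17.8671)
Perimeter = 17.8671

Perimeter at t=0.107: 17.8671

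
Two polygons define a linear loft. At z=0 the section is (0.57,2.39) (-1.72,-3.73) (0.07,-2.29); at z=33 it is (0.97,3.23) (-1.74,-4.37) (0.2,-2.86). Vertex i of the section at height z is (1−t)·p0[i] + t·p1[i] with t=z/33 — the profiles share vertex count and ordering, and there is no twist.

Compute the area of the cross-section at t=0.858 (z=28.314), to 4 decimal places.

Area at t=0.858: 5.1016

Cross-section at t=0.858: each vertex is (1-t)·p0[i] + t·p1[i].
  v1: (1-0.858)·(0.57,2.39) + 0.858·(0.97,3.23) = (0.9132,3.1107)
  v2: (1-0.858)·(-1.72,-3.73) + 0.858·(-1.74,-4.37) = (-1.7372,-4.2791)
  v3: (1-0.858)·(0.07,-2.29) + 0.858·(0.2,-2.86) = (0.1815,-2.7791)
Shoelace sum Σ(x_i·y_{i+1} − x_{i+1}·y_i):
  i=1: 0.9132·-4.2791 − -1.7372·3.1107 = +1.4961 (running +1.4961)
  i=2: -1.7372·-2.7791 − 0.1815·-4.2791 = +5.6045 (running +7.1006)
  i=3: 0.1815·3.1107 − 0.9132·-2.7791 = +3.1026 (running +10.2032)
Area = |Σ|/2 = |10.2032|/2 = 5.1016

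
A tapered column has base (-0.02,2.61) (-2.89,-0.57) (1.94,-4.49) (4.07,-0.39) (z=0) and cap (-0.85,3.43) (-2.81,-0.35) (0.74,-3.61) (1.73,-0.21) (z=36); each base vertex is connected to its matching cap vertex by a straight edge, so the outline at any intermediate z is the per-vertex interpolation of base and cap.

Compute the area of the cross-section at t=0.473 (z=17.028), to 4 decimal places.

Cross-section at t=0.473: each vertex is (1-t)·p0[i] + t·p1[i].
  v1: (1-0.473)·(-0.02,2.61) + 0.473·(-0.85,3.43) = (-0.4126,2.9979)
  v2: (1-0.473)·(-2.89,-0.57) + 0.473·(-2.81,-0.35) = (-2.8522,-0.4659)
  v3: (1-0.473)·(1.94,-4.49) + 0.473·(0.74,-3.61) = (1.3724,-4.0738)
  v4: (1-0.473)·(4.07,-0.39) + 0.473·(1.73,-0.21) = (2.9632,-0.3049)
Shoelace sum Σ(x_i·y_{i+1} − x_{i+1}·y_i):
  i=1: -0.4126·-0.4659 − -2.8522·2.9979 = +8.7426 (running +8.7426)
  i=2: -2.8522·-4.0738 − 1.3724·-0.4659 = +12.2585 (running +21.0011)
  i=3: 1.3724·-0.3049 − 2.9632·-4.0738 = +11.6529 (running +32.6540)
  i=4: 2.9632·2.9979 − -0.4126·-0.3049 = +8.7574 (running +41.4114)
Area = |Σ|/2 = |41.4114|/2 = 20.7057

Area at t=0.473: 20.7057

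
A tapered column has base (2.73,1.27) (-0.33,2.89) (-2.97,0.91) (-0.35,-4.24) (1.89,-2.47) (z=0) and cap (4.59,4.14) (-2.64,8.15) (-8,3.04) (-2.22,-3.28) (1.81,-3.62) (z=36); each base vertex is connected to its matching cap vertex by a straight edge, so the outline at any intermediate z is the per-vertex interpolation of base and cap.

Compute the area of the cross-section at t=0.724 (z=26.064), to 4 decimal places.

Cross-section at t=0.724: each vertex is (1-t)·p0[i] + t·p1[i].
  v1: (1-0.724)·(2.73,1.27) + 0.724·(4.59,4.14) = (4.0766,3.3479)
  v2: (1-0.724)·(-0.33,2.89) + 0.724·(-2.64,8.15) = (-2.0024,6.6982)
  v3: (1-0.724)·(-2.97,0.91) + 0.724·(-8,3.04) = (-6.6117,2.4521)
  v4: (1-0.724)·(-0.35,-4.24) + 0.724·(-2.22,-3.28) = (-1.7039,-3.5450)
  v5: (1-0.724)·(1.89,-2.47) + 0.724·(1.81,-3.62) = (1.8321,-3.3026)
Shoelace sum Σ(x_i·y_{i+1} − x_{i+1}·y_i):
  i=1: 4.0766·6.6982 − -2.0024·3.3479 = +34.0102 (running +34.0102)
  i=2: -2.0024·2.4521 − -6.6117·6.6982 = +39.3767 (running +73.3869)
  i=3: -6.6117·-3.5450 − -1.7039·2.4521 = +27.6164 (running +101.0033)
  i=4: -1.7039·-3.3026 − 1.8321·-3.5450 = +12.1219 (running +113.1252)
  i=5: 1.8321·3.3479 − 4.0766·-3.3026 = +19.5971 (running +132.7223)
Area = |Σ|/2 = |132.7223|/2 = 66.3611

Area at t=0.724: 66.3611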